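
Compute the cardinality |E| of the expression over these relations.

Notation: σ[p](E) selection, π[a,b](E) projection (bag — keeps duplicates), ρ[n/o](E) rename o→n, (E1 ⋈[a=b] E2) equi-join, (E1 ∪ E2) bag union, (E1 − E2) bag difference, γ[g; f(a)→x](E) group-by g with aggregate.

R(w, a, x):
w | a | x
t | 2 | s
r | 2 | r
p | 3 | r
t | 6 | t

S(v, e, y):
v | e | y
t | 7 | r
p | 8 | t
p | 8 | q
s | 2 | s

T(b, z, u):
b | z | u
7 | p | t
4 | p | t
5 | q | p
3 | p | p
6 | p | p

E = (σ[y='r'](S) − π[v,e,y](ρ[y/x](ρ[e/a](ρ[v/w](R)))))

Per-node cardinality:
  S → 4
  σ[y='r'](S) → 1
  R → 4
  ρ[v/w](R) → 4
  ρ[e/a](ρ[v/w](R)) → 4
  ρ[y/x](ρ[e/a](ρ[v/w](R))) → 4
  π[v,e,y](ρ[y/x](ρ[e/a](ρ[v/w](R)))) → 4
  (σ[y='r'](S) − π[v,e,y](ρ[y/x](ρ[e/a](ρ[v/w](R))))) → 1

|E| = 1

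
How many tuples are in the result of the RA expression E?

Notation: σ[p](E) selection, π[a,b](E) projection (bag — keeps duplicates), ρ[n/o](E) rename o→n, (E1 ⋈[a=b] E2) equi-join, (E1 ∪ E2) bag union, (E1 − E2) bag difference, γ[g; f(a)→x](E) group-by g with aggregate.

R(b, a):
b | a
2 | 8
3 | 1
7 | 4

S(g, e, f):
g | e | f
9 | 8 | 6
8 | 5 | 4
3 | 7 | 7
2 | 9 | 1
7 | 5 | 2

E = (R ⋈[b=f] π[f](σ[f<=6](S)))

Row counts bottom-up:
  R → 3
  S → 5
  σ[f<=6](S) → 4
  π[f](σ[f<=6](S)) → 4
  (R ⋈[b=f] π[f](σ[f<=6](S))) → 1

|E| = 1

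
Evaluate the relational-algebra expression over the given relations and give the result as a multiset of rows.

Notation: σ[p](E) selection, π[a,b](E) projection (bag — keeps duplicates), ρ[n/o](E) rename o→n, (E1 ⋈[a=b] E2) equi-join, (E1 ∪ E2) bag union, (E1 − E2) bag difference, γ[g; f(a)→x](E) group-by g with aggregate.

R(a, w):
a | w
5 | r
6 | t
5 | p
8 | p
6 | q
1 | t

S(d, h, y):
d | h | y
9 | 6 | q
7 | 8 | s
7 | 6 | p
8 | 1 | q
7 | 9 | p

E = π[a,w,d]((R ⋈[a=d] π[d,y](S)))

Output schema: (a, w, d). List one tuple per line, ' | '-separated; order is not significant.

Per-node cardinality:
  R → 6
  S → 5
  π[d,y](S) → 5
  (R ⋈[a=d] π[d,y](S)) → 1
  π[a,w,d]((R ⋈[a=d] π[d,y](S))) → 1

== RESULT ==
a | w | d
8 | p | 8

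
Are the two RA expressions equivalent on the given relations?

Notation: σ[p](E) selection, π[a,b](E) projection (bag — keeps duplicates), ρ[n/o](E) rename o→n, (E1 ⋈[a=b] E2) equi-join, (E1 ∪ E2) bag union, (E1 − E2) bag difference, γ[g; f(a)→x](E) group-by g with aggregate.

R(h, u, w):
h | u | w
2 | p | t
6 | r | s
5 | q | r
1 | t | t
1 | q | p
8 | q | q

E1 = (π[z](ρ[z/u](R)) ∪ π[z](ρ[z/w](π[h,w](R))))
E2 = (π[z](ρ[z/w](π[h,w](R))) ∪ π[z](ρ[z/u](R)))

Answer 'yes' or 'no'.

E1 stepwise |·|:
  R → 6
  ρ[z/u](R) → 6
  π[z](ρ[z/u](R)) → 6
  R → 6
  π[h,w](R) → 6
  ρ[z/w](π[h,w](R)) → 6
  π[z](ρ[z/w](π[h,w](R))) → 6
  (π[z](ρ[z/u](R)) ∪ π[z](ρ[z/w](π[h,w](R)))) → 12
E2 stepwise |·|:
  R → 6
  π[h,w](R) → 6
  ρ[z/w](π[h,w](R)) → 6
  π[z](ρ[z/w](π[h,w](R))) → 6
  R → 6
  ρ[z/u](R) → 6
  π[z](ρ[z/u](R)) → 6
  (π[z](ρ[z/w](π[h,w](R))) ∪ π[z](ρ[z/u](R))) → 12

E1 and E2 produce the same multiset:
z
p
p
q
q
q
q
r
r
s
t
t
t

yes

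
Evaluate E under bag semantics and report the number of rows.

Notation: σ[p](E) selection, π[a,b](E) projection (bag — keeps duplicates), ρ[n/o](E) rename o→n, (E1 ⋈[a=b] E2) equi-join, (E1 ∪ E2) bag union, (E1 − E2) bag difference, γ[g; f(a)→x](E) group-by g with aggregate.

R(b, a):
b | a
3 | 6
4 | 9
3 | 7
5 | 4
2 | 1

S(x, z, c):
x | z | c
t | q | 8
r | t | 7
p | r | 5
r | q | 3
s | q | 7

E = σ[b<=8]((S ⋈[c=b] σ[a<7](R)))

Subexpression sizes:
  S → 5
  R → 5
  σ[a<7](R) → 3
  (S ⋈[c=b] σ[a<7](R)) → 2
  σ[b<=8]((S ⋈[c=b] σ[a<7](R))) → 2

|E| = 2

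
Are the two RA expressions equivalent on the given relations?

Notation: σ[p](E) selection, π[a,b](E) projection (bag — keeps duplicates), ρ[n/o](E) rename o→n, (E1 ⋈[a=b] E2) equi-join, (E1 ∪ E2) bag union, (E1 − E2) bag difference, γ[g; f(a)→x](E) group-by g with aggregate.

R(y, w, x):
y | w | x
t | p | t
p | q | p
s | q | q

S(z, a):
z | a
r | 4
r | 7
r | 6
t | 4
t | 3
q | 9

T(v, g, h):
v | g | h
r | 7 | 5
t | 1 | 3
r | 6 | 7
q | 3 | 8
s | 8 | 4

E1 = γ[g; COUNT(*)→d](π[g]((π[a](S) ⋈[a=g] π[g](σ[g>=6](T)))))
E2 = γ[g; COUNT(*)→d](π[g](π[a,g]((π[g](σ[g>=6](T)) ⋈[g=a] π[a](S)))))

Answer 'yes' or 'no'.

E1 row counts bottom-up:
  S → 6
  π[a](S) → 6
  T → 5
  σ[g>=6](T) → 3
  π[g](σ[g>=6](T)) → 3
  (π[a](S) ⋈[a=g] π[g](σ[g>=6](T))) → 2
  π[g]((π[a](S) ⋈[a=g] π[g](σ[g>=6](T)))) → 2
  γ[g; COUNT(*)→d](π[g]((π[a](S) ⋈[a=g] π[g](σ[g>=6](T))))) → 2
E2 row counts bottom-up:
  T → 5
  σ[g>=6](T) → 3
  π[g](σ[g>=6](T)) → 3
  S → 6
  π[a](S) → 6
  (π[g](σ[g>=6](T)) ⋈[g=a] π[a](S)) → 2
  π[a,g]((π[g](σ[g>=6](T)) ⋈[g=a] π[a](S))) → 2
  π[g](π[a,g]((π[g](σ[g>=6](T)) ⋈[g=a] π[a](S)))) → 2
  γ[g; COUNT(*)→d](π[g](π[a,g]((π[g](σ[g>=6](T)) ⋈[g=a] π[a](S))))) → 2

E1 and E2 produce the same multiset:
g | d
6 | 1
7 | 1

yes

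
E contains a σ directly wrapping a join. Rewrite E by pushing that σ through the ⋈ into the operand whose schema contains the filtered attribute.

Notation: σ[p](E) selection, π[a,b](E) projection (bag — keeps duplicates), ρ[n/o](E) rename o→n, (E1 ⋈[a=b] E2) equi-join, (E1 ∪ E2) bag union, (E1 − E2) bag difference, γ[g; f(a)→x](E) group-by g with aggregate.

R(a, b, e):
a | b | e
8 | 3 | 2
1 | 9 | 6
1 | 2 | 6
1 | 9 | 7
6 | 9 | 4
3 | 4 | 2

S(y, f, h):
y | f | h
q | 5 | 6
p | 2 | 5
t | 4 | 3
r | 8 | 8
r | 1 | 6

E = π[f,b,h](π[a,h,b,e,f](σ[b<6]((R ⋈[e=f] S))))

σ filters on b, owned by the left side.
E' = π[f,b,h](π[a,h,b,e,f]((σ[b<6](R) ⋈[e=f] S)))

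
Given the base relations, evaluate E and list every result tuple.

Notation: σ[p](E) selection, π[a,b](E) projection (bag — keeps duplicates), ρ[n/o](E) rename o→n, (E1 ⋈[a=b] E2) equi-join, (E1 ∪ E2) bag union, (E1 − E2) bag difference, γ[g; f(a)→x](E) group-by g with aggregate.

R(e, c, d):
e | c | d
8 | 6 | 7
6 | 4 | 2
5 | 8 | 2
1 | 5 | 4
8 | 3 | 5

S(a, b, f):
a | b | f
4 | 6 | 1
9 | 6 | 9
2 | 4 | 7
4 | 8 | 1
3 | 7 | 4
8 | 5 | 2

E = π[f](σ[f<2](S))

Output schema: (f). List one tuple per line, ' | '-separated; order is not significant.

Stepwise |·|:
  S → 6
  σ[f<2](S) → 2
  π[f](σ[f<2](S)) → 2

== RESULT ==
f
1
1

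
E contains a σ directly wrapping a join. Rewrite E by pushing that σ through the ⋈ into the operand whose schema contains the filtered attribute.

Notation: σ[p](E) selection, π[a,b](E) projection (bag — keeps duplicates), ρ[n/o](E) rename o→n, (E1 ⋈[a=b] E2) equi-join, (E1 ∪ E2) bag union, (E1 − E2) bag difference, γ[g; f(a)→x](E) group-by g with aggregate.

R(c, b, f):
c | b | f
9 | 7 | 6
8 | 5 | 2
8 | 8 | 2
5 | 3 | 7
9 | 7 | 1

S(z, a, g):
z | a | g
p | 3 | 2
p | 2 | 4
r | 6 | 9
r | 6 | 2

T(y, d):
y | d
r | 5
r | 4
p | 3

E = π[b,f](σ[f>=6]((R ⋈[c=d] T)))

σ filters on f, owned by the left side.
E' = π[b,f]((σ[f>=6](R) ⋈[c=d] T))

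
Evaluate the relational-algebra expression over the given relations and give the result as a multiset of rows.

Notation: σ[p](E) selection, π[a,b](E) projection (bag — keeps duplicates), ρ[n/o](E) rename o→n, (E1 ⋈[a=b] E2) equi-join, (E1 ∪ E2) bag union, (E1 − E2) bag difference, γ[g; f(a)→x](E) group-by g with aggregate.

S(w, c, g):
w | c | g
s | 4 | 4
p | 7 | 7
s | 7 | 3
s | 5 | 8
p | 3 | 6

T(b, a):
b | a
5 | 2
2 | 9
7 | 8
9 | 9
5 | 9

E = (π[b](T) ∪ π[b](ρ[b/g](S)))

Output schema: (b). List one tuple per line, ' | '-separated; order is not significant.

Row counts bottom-up:
  T → 5
  π[b](T) → 5
  S → 5
  ρ[b/g](S) → 5
  π[b](ρ[b/g](S)) → 5
  (π[b](T) ∪ π[b](ρ[b/g](S))) → 10

== RESULT ==
b
2
3
4
5
5
6
7
7
8
9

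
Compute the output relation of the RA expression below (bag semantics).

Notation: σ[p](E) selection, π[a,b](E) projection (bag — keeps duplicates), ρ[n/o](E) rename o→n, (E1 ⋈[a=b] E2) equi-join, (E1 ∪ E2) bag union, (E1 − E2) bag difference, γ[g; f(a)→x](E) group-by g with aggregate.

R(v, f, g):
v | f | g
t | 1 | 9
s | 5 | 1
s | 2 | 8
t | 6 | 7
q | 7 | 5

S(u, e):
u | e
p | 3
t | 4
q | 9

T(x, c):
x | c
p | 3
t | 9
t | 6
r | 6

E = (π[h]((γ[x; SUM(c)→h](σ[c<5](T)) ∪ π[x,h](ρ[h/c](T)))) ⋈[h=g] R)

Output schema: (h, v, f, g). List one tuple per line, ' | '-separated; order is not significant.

Subexpression sizes:
  T → 4
  σ[c<5](T) → 1
  γ[x; SUM(c)→h](σ[c<5](T)) → 1
  T → 4
  ρ[h/c](T) → 4
  π[x,h](ρ[h/c](T)) → 4
  (γ[x; SUM(c)→h](σ[c<5](T)) ∪ π[x,h](ρ[h/c](T))) → 5
  π[h]((γ[x; SUM(c)→h](σ[c<5](T)) ∪ π[x,h](ρ[h/c](T)))) → 5
  R → 5
  (π[h]((γ[x; SUM(c)→h](σ[c<5](T)) ∪ π[x,h](ρ[h/c](T)))) ⋈[h=g] R) → 1

== RESULT ==
h | v | f | g
9 | t | 1 | 9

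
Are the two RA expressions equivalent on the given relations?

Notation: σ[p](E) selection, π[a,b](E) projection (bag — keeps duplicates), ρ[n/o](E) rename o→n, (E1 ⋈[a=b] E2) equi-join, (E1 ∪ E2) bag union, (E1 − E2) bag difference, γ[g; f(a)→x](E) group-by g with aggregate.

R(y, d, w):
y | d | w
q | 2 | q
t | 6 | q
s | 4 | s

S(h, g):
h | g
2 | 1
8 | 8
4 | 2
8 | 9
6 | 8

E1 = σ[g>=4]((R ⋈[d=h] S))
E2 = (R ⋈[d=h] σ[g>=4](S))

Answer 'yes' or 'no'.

E1 stepwise |·|:
  R → 3
  S → 5
  (R ⋈[d=h] S) → 3
  σ[g>=4]((R ⋈[d=h] S)) → 1
E2 stepwise |·|:
  R → 3
  S → 5
  σ[g>=4](S) → 3
  (R ⋈[d=h] σ[g>=4](S)) → 1

E1 and E2 produce the same multiset:
y | d | w | h | g
t | 6 | q | 6 | 8

yes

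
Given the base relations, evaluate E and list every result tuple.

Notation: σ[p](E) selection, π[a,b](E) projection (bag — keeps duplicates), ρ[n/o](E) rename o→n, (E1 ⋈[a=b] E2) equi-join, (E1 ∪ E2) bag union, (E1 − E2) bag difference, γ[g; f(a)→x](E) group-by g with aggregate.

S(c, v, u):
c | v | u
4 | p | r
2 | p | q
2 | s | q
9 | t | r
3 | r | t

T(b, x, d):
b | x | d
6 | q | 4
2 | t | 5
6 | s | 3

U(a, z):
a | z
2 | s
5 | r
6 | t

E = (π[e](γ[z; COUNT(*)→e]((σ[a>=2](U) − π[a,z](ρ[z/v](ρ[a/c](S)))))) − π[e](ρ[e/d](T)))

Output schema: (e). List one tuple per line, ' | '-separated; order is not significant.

Stepwise |·|:
  U → 3
  σ[a>=2](U) → 3
  S → 5
  ρ[a/c](S) → 5
  ρ[z/v](ρ[a/c](S)) → 5
  π[a,z](ρ[z/v](ρ[a/c](S))) → 5
  (σ[a>=2](U) − π[a,z](ρ[z/v](ρ[a/c](S)))) → 2
  γ[z; COUNT(*)→e]((σ[a>=2](U) − π[a,z](ρ[z/v](ρ[a/c](S))))) → 2
  π[e](γ[z; COUNT(*)→e]((σ[a>=2](U) − π[a,z](ρ[z/v](ρ[a/c](S)))))) → 2
  T → 3
  ρ[e/d](T) → 3
  π[e](ρ[e/d](T)) → 3
  (π[e](γ[z; COUNT(*)→e]((σ[a>=2](U) − π[a,z](ρ[z/v](ρ[a/c](S)))))) − π[e](ρ[e/d](T))) → 2

== RESULT ==
e
1
1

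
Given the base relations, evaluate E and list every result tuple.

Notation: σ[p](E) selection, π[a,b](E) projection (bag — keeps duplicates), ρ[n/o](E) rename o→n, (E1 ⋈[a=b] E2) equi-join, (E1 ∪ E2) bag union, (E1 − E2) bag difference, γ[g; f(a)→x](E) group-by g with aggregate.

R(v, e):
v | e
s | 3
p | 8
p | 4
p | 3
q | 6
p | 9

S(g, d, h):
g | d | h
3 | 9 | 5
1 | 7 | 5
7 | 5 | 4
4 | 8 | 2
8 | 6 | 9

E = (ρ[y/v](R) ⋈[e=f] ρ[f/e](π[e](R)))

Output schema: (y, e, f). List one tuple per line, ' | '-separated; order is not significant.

Per-node cardinality:
  R → 6
  ρ[y/v](R) → 6
  R → 6
  π[e](R) → 6
  ρ[f/e](π[e](R)) → 6
  (ρ[y/v](R) ⋈[e=f] ρ[f/e](π[e](R))) → 8

== RESULT ==
y | e | f
p | 3 | 3
p | 3 | 3
p | 4 | 4
p | 8 | 8
p | 9 | 9
q | 6 | 6
s | 3 | 3
s | 3 | 3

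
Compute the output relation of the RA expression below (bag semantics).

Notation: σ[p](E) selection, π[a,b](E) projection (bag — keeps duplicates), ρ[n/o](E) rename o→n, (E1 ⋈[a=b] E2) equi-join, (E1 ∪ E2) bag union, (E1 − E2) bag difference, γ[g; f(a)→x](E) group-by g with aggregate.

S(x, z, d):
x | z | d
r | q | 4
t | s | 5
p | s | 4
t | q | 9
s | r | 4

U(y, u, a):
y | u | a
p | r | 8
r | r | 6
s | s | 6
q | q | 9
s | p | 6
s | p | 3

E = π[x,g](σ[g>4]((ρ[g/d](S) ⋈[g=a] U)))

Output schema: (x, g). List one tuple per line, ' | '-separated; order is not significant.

Per-node cardinality:
  S → 5
  ρ[g/d](S) → 5
  U → 6
  (ρ[g/d](S) ⋈[g=a] U) → 1
  σ[g>4]((ρ[g/d](S) ⋈[g=a] U)) → 1
  π[x,g](σ[g>4]((ρ[g/d](S) ⋈[g=a] U))) → 1

== RESULT ==
x | g
t | 9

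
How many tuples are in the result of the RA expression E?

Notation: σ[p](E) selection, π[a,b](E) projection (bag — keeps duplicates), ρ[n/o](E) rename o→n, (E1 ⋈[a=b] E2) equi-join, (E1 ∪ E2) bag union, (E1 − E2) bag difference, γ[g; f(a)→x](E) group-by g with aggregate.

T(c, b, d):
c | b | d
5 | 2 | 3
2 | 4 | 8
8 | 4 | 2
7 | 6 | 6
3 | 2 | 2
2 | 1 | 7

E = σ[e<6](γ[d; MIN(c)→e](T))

Row counts bottom-up:
  T → 6
  γ[d; MIN(c)→e](T) → 5
  σ[e<6](γ[d; MIN(c)→e](T)) → 4

|E| = 4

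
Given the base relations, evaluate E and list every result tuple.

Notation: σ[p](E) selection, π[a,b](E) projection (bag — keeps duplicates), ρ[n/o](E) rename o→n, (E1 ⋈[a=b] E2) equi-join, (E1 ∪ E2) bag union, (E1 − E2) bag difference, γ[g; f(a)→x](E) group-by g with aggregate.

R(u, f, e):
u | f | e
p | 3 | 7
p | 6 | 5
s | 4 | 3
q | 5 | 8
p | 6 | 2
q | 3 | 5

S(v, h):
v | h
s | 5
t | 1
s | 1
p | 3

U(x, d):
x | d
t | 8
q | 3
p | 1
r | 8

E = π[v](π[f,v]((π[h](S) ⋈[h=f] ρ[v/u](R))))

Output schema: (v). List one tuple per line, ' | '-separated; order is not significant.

Row counts bottom-up:
  S → 4
  π[h](S) → 4
  R → 6
  ρ[v/u](R) → 6
  (π[h](S) ⋈[h=f] ρ[v/u](R)) → 3
  π[f,v]((π[h](S) ⋈[h=f] ρ[v/u](R))) → 3
  π[v](π[f,v]((π[h](S) ⋈[h=f] ρ[v/u](R)))) → 3

== RESULT ==
v
p
q
q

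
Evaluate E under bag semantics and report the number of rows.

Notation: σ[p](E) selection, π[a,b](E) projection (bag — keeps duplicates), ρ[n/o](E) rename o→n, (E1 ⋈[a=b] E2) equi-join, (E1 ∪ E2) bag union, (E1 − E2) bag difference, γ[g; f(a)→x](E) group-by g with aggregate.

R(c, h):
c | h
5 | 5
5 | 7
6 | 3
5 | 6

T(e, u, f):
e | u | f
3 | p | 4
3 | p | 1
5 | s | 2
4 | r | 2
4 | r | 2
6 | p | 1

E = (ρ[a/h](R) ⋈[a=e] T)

Per-node cardinality:
  R → 4
  ρ[a/h](R) → 4
  T → 6
  (ρ[a/h](R) ⋈[a=e] T) → 4

|E| = 4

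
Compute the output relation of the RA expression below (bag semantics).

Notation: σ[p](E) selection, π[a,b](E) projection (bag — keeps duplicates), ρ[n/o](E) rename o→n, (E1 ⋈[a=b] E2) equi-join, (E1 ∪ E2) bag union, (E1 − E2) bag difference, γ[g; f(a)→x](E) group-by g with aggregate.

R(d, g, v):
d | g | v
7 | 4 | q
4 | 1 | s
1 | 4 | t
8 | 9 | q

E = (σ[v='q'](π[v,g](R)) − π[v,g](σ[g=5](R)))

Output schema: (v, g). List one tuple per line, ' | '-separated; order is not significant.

Per-node cardinality:
  R → 4
  π[v,g](R) → 4
  σ[v='q'](π[v,g](R)) → 2
  R → 4
  σ[g=5](R) → 0
  π[v,g](σ[g=5](R)) → 0
  (σ[v='q'](π[v,g](R)) − π[v,g](σ[g=5](R))) → 2

== RESULT ==
v | g
q | 4
q | 9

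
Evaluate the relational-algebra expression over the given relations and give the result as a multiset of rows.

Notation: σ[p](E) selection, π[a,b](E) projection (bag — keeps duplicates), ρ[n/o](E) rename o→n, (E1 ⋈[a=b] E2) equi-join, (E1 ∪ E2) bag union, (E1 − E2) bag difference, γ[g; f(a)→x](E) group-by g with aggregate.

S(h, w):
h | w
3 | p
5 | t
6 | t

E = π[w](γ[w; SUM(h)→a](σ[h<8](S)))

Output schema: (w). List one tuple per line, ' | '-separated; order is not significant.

Subexpression sizes:
  S → 3
  σ[h<8](S) → 3
  γ[w; SUM(h)→a](σ[h<8](S)) → 2
  π[w](γ[w; SUM(h)→a](σ[h<8](S))) → 2

== RESULT ==
w
p
t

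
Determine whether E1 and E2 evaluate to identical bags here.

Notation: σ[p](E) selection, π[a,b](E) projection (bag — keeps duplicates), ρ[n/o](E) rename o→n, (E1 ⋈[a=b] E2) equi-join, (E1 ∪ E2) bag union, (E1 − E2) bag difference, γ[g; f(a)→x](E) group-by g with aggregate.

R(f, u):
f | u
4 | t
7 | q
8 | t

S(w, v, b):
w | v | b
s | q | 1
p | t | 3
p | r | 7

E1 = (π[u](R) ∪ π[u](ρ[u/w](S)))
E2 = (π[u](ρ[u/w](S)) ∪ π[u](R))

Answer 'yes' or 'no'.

E1 per-node cardinality:
  R → 3
  π[u](R) → 3
  S → 3
  ρ[u/w](S) → 3
  π[u](ρ[u/w](S)) → 3
  (π[u](R) ∪ π[u](ρ[u/w](S))) → 6
E2 per-node cardinality:
  S → 3
  ρ[u/w](S) → 3
  π[u](ρ[u/w](S)) → 3
  R → 3
  π[u](R) → 3
  (π[u](ρ[u/w](S)) ∪ π[u](R)) → 6

E1 and E2 produce the same multiset:
u
p
p
q
s
t
t

yes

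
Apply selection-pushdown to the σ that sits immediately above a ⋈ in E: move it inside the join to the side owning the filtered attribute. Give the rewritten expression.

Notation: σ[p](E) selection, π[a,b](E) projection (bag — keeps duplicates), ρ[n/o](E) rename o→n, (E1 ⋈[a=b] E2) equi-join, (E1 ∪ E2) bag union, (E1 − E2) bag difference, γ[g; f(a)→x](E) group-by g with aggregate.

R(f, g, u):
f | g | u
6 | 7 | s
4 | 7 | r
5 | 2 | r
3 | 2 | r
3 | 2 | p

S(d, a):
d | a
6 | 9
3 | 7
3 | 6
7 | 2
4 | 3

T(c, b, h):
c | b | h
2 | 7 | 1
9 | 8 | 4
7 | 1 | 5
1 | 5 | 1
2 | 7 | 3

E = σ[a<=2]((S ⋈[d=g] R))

σ filters on a, owned by the left side.
E' = (σ[a<=2](S) ⋈[d=g] R)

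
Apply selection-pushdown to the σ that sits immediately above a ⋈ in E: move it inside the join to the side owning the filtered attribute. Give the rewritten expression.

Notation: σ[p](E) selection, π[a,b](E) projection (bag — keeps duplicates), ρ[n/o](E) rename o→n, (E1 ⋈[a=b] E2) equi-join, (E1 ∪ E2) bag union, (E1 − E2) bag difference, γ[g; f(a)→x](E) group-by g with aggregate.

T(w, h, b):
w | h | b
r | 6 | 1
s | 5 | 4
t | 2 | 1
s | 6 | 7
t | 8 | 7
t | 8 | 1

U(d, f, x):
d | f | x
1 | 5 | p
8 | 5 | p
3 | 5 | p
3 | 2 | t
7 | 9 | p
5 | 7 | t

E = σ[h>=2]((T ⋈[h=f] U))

σ filters on h, owned by the left side.
E' = (σ[h>=2](T) ⋈[h=f] U)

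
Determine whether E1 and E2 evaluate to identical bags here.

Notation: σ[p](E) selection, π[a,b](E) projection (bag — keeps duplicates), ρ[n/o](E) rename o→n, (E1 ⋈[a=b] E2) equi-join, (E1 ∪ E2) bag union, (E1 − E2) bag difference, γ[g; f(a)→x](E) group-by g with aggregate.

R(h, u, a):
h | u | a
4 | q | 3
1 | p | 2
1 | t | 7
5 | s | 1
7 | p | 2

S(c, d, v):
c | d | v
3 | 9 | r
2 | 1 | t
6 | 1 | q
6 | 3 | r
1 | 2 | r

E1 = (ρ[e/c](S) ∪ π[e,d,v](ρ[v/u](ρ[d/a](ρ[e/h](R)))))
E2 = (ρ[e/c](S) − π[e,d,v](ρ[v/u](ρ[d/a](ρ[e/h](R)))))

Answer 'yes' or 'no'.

E1 per-node cardinality:
  S → 5
  ρ[e/c](S) → 5
  R → 5
  ρ[e/h](R) → 5
  ρ[d/a](ρ[e/h](R)) → 5
  ρ[v/u](ρ[d/a](ρ[e/h](R))) → 5
  π[e,d,v](ρ[v/u](ρ[d/a](ρ[e/h](R)))) → 5
  (ρ[e/c](S) ∪ π[e,d,v](ρ[v/u](ρ[d/a](ρ[e/h](R))))) → 10
E2 per-node cardinality:
  S → 5
  ρ[e/c](S) → 5
  R → 5
  ρ[e/h](R) → 5
  ρ[d/a](ρ[e/h](R)) → 5
  ρ[v/u](ρ[d/a](ρ[e/h](R))) → 5
  π[e,d,v](ρ[v/u](ρ[d/a](ρ[e/h](R)))) → 5
  (ρ[e/c](S) − π[e,d,v](ρ[v/u](ρ[d/a](ρ[e/h](R))))) → 5

E1 result:
e | d | v
1 | 2 | p
1 | 2 | r
1 | 7 | t
2 | 1 | t
3 | 9 | r
4 | 3 | q
5 | 1 | s
6 | 1 | q
6 | 3 | r
7 | 2 | p
E2 result:
e | d | v
1 | 2 | r
2 | 1 | t
3 | 9 | r
6 | 1 | q
6 | 3 | r
Witness: (7, 2, 'p') appears 1× in E1 but 0× in E2.

no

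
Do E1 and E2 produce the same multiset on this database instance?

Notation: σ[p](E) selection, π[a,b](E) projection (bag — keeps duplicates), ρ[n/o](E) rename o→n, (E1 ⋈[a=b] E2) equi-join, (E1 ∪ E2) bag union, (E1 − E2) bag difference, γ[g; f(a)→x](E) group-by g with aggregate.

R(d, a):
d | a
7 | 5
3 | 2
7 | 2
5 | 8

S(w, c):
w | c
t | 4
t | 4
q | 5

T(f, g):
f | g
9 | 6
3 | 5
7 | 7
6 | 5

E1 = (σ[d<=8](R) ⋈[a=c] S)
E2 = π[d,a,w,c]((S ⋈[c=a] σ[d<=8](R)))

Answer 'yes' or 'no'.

E1 stepwise |·|:
  R → 4
  σ[d<=8](R) → 4
  S → 3
  (σ[d<=8](R) ⋈[a=c] S) → 1
E2 stepwise |·|:
  S → 3
  R → 4
  σ[d<=8](R) → 4
  (S ⋈[c=a] σ[d<=8](R)) → 1
  π[d,a,w,c]((S ⋈[c=a] σ[d<=8](R))) → 1

E1 and E2 produce the same multiset:
d | a | w | c
7 | 5 | q | 5

yes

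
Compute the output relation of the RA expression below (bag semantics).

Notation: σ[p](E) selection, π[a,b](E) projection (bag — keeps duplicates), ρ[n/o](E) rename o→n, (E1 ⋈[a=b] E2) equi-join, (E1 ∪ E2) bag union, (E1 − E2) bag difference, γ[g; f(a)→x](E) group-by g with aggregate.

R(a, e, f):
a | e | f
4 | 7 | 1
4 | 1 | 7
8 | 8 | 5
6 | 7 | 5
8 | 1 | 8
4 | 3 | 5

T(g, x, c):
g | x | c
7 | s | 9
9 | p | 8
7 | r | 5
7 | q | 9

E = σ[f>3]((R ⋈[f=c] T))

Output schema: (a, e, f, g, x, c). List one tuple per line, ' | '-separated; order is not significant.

Stepwise |·|:
  R → 6
  T → 4
  (R ⋈[f=c] T) → 4
  σ[f>3]((R ⋈[f=c] T)) → 4

== RESULT ==
a | e | f | g | x | c
4 | 3 | 5 | 7 | r | 5
6 | 7 | 5 | 7 | r | 5
8 | 1 | 8 | 9 | p | 8
8 | 8 | 5 | 7 | r | 5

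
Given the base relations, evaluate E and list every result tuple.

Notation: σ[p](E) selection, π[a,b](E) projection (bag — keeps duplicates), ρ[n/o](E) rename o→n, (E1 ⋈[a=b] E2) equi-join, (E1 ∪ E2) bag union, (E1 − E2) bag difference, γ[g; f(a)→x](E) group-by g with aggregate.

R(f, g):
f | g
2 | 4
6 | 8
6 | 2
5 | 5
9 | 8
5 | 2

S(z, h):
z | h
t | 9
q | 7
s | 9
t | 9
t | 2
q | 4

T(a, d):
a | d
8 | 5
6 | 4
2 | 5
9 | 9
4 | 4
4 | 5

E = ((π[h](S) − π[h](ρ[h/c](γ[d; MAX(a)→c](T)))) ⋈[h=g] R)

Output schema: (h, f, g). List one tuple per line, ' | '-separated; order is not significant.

Row counts bottom-up:
  S → 6
  π[h](S) → 6
  T → 6
  γ[d; MAX(a)→c](T) → 3
  ρ[h/c](γ[d; MAX(a)→c](T)) → 3
  π[h](ρ[h/c](γ[d; MAX(a)→c](T))) → 3
  (π[h](S) − π[h](ρ[h/c](γ[d; MAX(a)→c](T)))) → 5
  R → 6
  ((π[h](S) − π[h](ρ[h/c](γ[d; MAX(a)→c](T)))) ⋈[h=g] R) → 3

== RESULT ==
h | f | g
2 | 5 | 2
2 | 6 | 2
4 | 2 | 4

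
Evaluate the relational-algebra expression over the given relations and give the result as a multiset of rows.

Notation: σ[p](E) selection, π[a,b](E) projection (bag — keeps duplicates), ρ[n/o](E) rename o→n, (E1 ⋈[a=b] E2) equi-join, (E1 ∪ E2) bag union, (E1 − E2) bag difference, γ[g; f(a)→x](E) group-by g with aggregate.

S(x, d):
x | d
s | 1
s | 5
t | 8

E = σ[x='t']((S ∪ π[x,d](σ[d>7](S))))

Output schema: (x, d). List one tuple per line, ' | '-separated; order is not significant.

Per-node cardinality:
  S → 3
  S → 3
  σ[d>7](S) → 1
  π[x,d](σ[d>7](S)) → 1
  (S ∪ π[x,d](σ[d>7](S))) → 4
  σ[x='t']((S ∪ π[x,d](σ[d>7](S)))) → 2

== RESULT ==
x | d
t | 8
t | 8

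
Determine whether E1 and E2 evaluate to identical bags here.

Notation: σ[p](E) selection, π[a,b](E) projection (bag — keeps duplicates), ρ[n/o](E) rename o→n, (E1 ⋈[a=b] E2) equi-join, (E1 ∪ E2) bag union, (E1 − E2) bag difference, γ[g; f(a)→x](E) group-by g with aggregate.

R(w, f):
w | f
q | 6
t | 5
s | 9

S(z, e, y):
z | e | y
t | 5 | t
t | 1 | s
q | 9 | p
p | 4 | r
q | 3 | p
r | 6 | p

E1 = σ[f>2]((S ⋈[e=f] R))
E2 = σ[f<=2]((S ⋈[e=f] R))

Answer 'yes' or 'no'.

E1 per-node cardinality:
  S → 6
  R → 3
  (S ⋈[e=f] R) → 3
  σ[f>2]((S ⋈[e=f] R)) → 3
E2 per-node cardinality:
  S → 6
  R → 3
  (S ⋈[e=f] R) → 3
  σ[f<=2]((S ⋈[e=f] R)) → 0

E1 result:
z | e | y | w | f
q | 9 | p | s | 9
r | 6 | p | q | 6
t | 5 | t | t | 5
E2 result:
z | e | y | w | f
(0 rows)
Witness: ('q', 9, 'p', 's', 9) appears 1× in E1 but 0× in E2.

no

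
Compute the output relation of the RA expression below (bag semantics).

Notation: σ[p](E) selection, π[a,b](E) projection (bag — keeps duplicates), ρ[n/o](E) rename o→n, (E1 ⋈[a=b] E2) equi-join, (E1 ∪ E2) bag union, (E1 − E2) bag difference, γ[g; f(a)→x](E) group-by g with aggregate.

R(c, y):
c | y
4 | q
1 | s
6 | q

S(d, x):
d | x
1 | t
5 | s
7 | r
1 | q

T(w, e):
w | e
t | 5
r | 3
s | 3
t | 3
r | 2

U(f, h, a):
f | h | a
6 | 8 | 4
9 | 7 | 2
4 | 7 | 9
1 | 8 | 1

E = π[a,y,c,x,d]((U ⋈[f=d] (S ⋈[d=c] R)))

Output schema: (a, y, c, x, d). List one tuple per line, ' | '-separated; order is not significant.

Subexpression sizes:
  U → 4
  S → 4
  R → 3
  (S ⋈[d=c] R) → 2
  (U ⋈[f=d] (S ⋈[d=c] R)) → 2
  π[a,y,c,x,d]((U ⋈[f=d] (S ⋈[d=c] R))) → 2

== RESULT ==
a | y | c | x | d
1 | s | 1 | q | 1
1 | s | 1 | t | 1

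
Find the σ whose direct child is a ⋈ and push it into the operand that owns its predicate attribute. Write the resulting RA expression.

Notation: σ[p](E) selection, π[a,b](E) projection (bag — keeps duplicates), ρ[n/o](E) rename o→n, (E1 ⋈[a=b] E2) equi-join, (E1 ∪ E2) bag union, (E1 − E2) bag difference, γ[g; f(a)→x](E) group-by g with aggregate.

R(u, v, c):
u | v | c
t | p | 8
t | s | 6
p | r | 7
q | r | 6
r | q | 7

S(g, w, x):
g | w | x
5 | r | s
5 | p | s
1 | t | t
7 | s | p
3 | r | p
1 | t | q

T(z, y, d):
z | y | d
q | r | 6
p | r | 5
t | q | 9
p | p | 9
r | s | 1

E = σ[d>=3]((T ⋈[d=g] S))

σ filters on d, owned by the left side.
E' = (σ[d>=3](T) ⋈[d=g] S)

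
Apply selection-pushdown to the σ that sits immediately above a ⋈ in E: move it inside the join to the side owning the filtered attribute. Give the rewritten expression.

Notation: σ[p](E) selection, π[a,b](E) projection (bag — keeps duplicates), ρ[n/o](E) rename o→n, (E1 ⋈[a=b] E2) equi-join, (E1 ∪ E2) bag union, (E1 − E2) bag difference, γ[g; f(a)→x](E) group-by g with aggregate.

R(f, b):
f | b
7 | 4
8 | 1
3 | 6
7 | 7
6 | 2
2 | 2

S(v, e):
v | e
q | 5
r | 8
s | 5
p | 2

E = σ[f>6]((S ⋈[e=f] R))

σ filters on f, owned by the right side.
E' = (S ⋈[e=f] σ[f>6](R))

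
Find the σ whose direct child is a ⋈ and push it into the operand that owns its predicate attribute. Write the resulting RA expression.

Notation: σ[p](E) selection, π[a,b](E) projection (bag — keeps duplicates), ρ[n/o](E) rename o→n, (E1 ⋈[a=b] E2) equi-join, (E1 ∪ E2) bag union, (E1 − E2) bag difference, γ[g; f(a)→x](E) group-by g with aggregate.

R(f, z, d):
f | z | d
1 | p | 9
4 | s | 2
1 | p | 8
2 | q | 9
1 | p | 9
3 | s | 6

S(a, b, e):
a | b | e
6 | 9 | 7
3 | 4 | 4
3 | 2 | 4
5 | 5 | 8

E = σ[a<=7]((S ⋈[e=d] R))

σ filters on a, owned by the left side.
E' = (σ[a<=7](S) ⋈[e=d] R)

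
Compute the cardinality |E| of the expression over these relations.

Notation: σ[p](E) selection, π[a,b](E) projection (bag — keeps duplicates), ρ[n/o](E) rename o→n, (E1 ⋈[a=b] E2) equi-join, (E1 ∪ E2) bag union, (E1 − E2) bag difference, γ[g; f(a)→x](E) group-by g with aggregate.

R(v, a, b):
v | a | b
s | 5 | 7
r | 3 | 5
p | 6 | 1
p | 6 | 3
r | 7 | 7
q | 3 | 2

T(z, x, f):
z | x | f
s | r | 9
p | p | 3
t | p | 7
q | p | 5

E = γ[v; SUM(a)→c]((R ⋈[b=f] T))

Stepwise |·|:
  R → 6
  T → 4
  (R ⋈[b=f] T) → 4
  γ[v; SUM(a)→c]((R ⋈[b=f] T)) → 3

|E| = 3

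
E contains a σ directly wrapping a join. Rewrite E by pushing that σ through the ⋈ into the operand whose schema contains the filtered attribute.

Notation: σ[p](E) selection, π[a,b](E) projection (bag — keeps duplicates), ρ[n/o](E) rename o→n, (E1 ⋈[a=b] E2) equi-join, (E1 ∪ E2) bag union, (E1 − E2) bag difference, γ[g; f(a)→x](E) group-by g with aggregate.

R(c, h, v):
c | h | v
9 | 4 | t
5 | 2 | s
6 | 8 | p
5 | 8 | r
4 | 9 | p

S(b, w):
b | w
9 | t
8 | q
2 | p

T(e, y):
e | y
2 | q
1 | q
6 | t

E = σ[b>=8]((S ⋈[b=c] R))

σ filters on b, owned by the left side.
E' = (σ[b>=8](S) ⋈[b=c] R)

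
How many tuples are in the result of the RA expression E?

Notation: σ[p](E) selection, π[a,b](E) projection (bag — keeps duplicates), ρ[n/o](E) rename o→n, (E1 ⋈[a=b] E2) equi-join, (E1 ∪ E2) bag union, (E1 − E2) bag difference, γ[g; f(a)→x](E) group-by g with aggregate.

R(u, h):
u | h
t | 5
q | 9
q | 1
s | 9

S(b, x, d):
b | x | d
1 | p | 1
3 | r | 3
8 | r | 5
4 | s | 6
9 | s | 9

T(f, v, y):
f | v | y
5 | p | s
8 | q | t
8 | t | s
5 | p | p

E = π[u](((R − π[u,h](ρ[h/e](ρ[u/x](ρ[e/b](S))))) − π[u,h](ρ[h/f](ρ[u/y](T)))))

Row counts bottom-up:
  R → 4
  S → 5
  ρ[e/b](S) → 5
  ρ[u/x](ρ[e/b](S)) → 5
  ρ[h/e](ρ[u/x](ρ[e/b](S))) → 5
  π[u,h](ρ[h/e](ρ[u/x](ρ[e/b](S)))) → 5
  (R − π[u,h](ρ[h/e](ρ[u/x](ρ[e/b](S))))) → 3
  T → 4
  ρ[u/y](T) → 4
  ρ[h/f](ρ[u/y](T)) → 4
  π[u,h](ρ[h/f](ρ[u/y](T))) → 4
  ((R − π[u,h](ρ[h/e](ρ[u/x](ρ[e/b](S))))) − π[u,h](ρ[h/f](ρ[u/y](T)))) → 3
  π[u](((R − π[u,h](ρ[h/e](ρ[u/x](ρ[e/b](S))))) − π[u,h](ρ[h/f](ρ[u/y](T))))) → 3

|E| = 3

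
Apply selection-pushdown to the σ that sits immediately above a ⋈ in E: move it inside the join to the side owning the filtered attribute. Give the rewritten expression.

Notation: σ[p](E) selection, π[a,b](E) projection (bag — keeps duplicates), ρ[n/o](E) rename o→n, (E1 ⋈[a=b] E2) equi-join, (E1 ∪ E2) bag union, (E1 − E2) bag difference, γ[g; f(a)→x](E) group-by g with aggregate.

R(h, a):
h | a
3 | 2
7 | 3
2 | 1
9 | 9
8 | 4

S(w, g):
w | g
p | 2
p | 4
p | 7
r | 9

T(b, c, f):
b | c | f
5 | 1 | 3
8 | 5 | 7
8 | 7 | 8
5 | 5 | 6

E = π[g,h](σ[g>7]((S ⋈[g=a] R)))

σ filters on g, owned by the left side.
E' = π[g,h]((σ[g>7](S) ⋈[g=a] R))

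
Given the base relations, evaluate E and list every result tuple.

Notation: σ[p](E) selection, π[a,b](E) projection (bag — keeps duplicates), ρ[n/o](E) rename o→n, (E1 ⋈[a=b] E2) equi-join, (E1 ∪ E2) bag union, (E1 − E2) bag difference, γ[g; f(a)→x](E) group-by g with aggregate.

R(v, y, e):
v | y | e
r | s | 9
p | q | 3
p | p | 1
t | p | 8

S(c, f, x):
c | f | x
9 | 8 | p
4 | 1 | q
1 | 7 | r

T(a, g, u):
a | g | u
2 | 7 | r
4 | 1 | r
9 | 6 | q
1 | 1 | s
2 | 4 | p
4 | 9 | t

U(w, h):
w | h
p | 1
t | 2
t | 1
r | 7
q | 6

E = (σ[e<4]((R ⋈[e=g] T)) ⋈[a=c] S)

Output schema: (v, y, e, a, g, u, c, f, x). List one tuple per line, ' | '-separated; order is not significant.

Subexpression sizes:
  R → 4
  T → 6
  (R ⋈[e=g] T) → 3
  σ[e<4]((R ⋈[e=g] T)) → 2
  S → 3
  (σ[e<4]((R ⋈[e=g] T)) ⋈[a=c] S) → 2

== RESULT ==
v | y | e | a | g | u | c | f | x
p | p | 1 | 1 | 1 | s | 1 | 7 | r
p | p | 1 | 4 | 1 | r | 4 | 1 | q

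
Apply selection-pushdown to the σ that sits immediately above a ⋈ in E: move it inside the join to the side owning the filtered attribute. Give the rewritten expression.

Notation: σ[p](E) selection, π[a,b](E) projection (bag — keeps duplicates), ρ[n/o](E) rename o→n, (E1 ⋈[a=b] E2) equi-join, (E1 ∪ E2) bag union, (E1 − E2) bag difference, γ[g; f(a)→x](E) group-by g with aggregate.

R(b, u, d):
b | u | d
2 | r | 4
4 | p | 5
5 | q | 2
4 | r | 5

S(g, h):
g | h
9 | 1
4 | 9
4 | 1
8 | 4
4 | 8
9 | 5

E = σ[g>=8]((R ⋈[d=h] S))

σ filters on g, owned by the right side.
E' = (R ⋈[d=h] σ[g>=8](S))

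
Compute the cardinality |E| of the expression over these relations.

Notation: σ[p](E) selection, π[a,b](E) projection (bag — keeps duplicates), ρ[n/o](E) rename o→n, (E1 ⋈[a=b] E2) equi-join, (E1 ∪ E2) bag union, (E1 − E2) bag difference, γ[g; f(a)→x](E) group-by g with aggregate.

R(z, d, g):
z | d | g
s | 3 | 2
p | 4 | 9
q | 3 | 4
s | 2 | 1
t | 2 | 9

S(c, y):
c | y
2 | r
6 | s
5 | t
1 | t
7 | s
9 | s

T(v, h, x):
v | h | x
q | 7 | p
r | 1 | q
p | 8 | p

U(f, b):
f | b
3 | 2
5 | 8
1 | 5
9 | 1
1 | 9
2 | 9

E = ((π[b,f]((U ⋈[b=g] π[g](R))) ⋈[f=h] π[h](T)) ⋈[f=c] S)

Stepwise |·|:
  U → 6
  R → 5
  π[g](R) → 5
  (U ⋈[b=g] π[g](R)) → 6
  π[b,f]((U ⋈[b=g] π[g](R))) → 6
  T → 3
  π[h](T) → 3
  (π[b,f]((U ⋈[b=g] π[g](R))) ⋈[f=h] π[h](T)) → 2
  S → 6
  ((π[b,f]((U ⋈[b=g] π[g](R))) ⋈[f=h] π[h](T)) ⋈[f=c] S) → 2

|E| = 2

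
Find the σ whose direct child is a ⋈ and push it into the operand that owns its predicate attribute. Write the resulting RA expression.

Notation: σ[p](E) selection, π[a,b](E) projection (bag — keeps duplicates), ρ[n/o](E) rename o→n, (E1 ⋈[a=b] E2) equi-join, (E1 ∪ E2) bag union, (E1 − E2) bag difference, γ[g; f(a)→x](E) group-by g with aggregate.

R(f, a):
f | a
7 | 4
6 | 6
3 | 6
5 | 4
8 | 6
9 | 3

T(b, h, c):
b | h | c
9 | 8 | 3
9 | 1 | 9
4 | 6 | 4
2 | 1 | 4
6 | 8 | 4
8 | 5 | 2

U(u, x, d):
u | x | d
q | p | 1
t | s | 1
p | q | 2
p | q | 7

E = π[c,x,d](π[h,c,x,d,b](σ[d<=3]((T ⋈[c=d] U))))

σ filters on d, owned by the right side.
E' = π[c,x,d](π[h,c,x,d,b]((T ⋈[c=d] σ[d<=3](U))))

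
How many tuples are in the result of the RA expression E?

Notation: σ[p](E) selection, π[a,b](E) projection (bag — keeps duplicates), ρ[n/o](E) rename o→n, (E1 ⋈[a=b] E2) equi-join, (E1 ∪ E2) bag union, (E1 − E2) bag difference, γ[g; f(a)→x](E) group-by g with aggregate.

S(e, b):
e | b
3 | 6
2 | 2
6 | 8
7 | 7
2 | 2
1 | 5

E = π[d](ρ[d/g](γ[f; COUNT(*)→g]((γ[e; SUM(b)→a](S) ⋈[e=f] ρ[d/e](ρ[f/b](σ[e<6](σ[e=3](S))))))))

Subexpression sizes:
  S → 6
  γ[e; SUM(b)→a](S) → 5
  S → 6
  σ[e=3](S) → 1
  σ[e<6](σ[e=3](S)) → 1
  ρ[f/b](σ[e<6](σ[e=3](S))) → 1
  ρ[d/e](ρ[f/b](σ[e<6](σ[e=3](S)))) → 1
  (γ[e; SUM(b)→a](S) ⋈[e=f] ρ[d/e](ρ[f/b](σ[e<6](σ[e=3](S))))) → 1
  γ[f; COUNT(*)→g]((γ[e; SUM(b)→a](S) ⋈[e=f] ρ[d/e](ρ[f/b](σ[e<6](σ[e=3](S)))))) → 1
  ρ[d/g](γ[f; COUNT(*)→g]((γ[e; SUM(b)→a](S) ⋈[e=f] ρ[d/e](ρ[f/b](σ[e<6](σ[e=3](S))))))) → 1
  π[d](ρ[d/g](γ[f; COUNT(*)→g]((γ[e; SUM(b)→a](S) ⋈[e=f] ρ[d/e](ρ[f/b](σ[e<6](σ[e=3](S)))))))) → 1

|E| = 1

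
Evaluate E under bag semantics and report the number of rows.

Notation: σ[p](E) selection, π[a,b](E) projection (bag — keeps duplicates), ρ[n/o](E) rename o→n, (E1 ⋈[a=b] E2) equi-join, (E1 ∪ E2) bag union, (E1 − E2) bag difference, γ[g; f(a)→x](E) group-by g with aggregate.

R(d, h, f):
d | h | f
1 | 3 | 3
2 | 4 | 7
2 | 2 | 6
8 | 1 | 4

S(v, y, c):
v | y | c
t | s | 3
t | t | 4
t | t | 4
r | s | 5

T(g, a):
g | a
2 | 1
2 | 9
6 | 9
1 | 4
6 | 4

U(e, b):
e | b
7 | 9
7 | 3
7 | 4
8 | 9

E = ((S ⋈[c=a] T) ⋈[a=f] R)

Stepwise |·|:
  S → 4
  T → 5
  (S ⋈[c=a] T) → 4
  R → 4
  ((S ⋈[c=a] T) ⋈[a=f] R) → 4

|E| = 4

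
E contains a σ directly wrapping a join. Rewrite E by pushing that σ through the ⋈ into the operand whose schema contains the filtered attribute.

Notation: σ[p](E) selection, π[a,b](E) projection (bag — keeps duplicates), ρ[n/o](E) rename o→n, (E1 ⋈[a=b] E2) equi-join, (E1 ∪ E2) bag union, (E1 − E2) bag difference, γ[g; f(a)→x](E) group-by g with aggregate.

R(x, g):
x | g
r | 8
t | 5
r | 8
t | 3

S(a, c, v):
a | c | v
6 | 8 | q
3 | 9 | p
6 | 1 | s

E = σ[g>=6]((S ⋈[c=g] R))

σ filters on g, owned by the right side.
E' = (S ⋈[c=g] σ[g>=6](R))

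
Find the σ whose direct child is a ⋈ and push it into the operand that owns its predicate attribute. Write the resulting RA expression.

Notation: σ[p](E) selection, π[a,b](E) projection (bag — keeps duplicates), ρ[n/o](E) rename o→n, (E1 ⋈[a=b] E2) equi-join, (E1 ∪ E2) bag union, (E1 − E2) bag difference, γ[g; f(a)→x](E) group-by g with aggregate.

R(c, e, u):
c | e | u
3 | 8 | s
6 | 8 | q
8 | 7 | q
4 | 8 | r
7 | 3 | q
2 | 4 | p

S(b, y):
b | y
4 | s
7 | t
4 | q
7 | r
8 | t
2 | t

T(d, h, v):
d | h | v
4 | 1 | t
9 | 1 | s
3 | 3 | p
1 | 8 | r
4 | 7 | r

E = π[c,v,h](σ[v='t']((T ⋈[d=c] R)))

σ filters on v, owned by the left side.
E' = π[c,v,h]((σ[v='t'](T) ⋈[d=c] R))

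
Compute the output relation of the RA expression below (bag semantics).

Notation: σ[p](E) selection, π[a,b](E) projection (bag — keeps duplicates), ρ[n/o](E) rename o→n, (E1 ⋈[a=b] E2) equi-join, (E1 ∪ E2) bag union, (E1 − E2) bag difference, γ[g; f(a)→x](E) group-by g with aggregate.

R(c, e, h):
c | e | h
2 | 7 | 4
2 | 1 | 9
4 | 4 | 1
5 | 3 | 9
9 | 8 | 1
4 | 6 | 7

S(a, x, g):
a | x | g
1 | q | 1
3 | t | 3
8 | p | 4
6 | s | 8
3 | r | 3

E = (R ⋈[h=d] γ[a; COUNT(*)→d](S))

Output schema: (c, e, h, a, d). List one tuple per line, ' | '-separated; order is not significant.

Row counts bottom-up:
  R → 6
  S → 5
  γ[a; COUNT(*)→d](S) → 4
  (R ⋈[h=d] γ[a; COUNT(*)→d](S)) → 6

== RESULT ==
c | e | h | a | d
4 | 4 | 1 | 1 | 1
4 | 4 | 1 | 6 | 1
4 | 4 | 1 | 8 | 1
9 | 8 | 1 | 1 | 1
9 | 8 | 1 | 6 | 1
9 | 8 | 1 | 8 | 1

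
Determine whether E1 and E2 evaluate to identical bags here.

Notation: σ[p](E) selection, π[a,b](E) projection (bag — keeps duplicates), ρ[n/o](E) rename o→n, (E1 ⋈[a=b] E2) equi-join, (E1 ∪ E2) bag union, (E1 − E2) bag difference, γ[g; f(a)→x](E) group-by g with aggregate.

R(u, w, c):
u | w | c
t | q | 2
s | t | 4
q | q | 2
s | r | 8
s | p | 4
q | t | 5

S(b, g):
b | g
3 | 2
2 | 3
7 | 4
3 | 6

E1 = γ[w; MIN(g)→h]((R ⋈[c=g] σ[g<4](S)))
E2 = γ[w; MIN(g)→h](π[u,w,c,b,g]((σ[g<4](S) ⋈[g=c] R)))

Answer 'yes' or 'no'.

E1 per-node cardinality:
  R → 6
  S → 4
  σ[g<4](S) → 2
  (R ⋈[c=g] σ[g<4](S)) → 2
  γ[w; MIN(g)→h]((R ⋈[c=g] σ[g<4](S))) → 1
E2 per-node cardinality:
  S → 4
  σ[g<4](S) → 2
  R → 6
  (σ[g<4](S) ⋈[g=c] R) → 2
  π[u,w,c,b,g]((σ[g<4](S) ⋈[g=c] R)) → 2
  γ[w; MIN(g)→h](π[u,w,c,b,g]((σ[g<4](S) ⋈[g=c] R))) → 1

E1 and E2 produce the same multiset:
w | h
q | 2

yes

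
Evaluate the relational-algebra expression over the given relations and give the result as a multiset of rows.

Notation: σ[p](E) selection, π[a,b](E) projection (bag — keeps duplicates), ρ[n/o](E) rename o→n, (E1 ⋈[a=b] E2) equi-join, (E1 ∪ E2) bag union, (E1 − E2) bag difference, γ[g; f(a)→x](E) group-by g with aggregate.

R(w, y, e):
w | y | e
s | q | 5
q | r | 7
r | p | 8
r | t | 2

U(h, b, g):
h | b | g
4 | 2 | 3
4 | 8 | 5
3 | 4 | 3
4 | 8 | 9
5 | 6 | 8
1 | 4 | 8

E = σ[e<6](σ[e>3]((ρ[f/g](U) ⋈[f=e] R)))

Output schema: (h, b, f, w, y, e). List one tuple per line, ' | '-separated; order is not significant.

Stepwise |·|:
  U → 6
  ρ[f/g](U) → 6
  R → 4
  (ρ[f/g](U) ⋈[f=e] R) → 3
  σ[e>3]((ρ[f/g](U) ⋈[f=e] R)) → 3
  σ[e<6](σ[e>3]((ρ[f/g](U) ⋈[f=e] R))) → 1

== RESULT ==
h | b | f | w | y | e
4 | 8 | 5 | s | q | 5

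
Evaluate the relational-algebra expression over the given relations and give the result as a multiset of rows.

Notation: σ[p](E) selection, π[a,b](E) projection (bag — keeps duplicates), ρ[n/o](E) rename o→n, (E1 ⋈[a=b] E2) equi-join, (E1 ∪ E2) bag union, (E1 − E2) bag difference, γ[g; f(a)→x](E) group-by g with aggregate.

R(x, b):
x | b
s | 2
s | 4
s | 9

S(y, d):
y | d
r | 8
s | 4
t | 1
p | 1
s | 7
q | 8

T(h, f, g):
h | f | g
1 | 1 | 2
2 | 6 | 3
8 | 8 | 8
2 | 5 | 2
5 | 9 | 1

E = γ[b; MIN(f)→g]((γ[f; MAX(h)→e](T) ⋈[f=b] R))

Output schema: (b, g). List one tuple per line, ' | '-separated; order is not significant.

Stepwise |·|:
  T → 5
  γ[f; MAX(h)→e](T) → 5
  R → 3
  (γ[f; MAX(h)→e](T) ⋈[f=b] R) → 1
  γ[b; MIN(f)→g]((γ[f; MAX(h)→e](T) ⋈[f=b] R)) → 1

== RESULT ==
b | g
9 | 9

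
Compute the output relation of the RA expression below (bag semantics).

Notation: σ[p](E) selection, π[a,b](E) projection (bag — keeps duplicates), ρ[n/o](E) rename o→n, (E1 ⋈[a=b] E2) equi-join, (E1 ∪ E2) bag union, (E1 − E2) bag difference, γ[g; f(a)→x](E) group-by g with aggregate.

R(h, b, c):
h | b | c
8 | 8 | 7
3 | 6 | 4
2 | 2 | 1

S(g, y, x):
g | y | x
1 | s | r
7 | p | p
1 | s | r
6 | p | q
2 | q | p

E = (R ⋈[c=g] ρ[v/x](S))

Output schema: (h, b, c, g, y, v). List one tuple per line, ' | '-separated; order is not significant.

Row counts bottom-up:
  R → 3
  S → 5
  ρ[v/x](S) → 5
  (R ⋈[c=g] ρ[v/x](S)) → 3

== RESULT ==
h | b | c | g | y | v
2 | 2 | 1 | 1 | s | r
2 | 2 | 1 | 1 | s | r
8 | 8 | 7 | 7 | p | p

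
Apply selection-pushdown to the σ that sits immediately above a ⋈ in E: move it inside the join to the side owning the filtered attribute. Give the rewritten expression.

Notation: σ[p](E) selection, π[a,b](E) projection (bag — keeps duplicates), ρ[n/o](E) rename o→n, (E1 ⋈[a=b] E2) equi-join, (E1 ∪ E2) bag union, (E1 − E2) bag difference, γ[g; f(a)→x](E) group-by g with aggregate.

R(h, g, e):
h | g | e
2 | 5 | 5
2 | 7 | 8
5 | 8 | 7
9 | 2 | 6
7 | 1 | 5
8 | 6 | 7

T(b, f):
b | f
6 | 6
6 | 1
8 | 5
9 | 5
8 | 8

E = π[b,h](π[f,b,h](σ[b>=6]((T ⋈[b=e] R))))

σ filters on b, owned by the left side.
E' = π[b,h](π[f,b,h]((σ[b>=6](T) ⋈[b=e] R)))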